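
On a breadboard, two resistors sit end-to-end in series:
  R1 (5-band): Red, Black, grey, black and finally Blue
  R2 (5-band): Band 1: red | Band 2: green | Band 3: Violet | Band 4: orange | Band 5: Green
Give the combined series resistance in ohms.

257208 Ω

R1: red, black, grey → 208; black ×1 → 208 Ω.
R2: red, green, violet → 257; orange ×10^3 → 257000 Ω.
Series: 208 + 257000 = 257208 Ω.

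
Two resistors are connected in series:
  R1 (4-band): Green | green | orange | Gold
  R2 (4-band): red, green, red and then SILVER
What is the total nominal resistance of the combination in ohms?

R1: green, green → 55; orange ×10^3 → 55000 Ω.
R2: red, green → 25; red ×10^2 → 2500 Ω.
Series: 55000 + 2500 = 57500 Ω.

57500 Ω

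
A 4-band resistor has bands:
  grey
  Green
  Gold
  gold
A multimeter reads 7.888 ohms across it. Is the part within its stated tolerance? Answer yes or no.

no

Grey → 8 (first significant figure)
Green → 5 (second significant figure)
Gold → ×0.1 multiplier
Gold → ±5% tolerance
85 × 0.1 = 8.5 Ω
Allowed range: 8.075 Ω to 8.925 Ω.
7.888 ohms lies outside that range.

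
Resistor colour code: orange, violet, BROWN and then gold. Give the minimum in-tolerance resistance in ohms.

Orange → 3 (first significant figure)
Violet → 7 (second significant figure)
Brown → ×10 multiplier
Gold → ±5% tolerance
37 × 10 = 370 Ω
Minimum = 370 × (1 − 5/100) = 351.5 Ω.

351.5 Ω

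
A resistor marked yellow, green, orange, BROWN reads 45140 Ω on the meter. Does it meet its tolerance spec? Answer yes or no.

yes

Yellow → 4 (first significant figure)
Green → 5 (second significant figure)
Orange → ×10^3 multiplier
Brown → ±1% tolerance
45 × 1000 = 45000 Ω
Allowed range: 44550 Ω to 45450 Ω.
45140 Ω lies inside that range.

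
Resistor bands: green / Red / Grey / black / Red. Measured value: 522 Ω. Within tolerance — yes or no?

yes

Green → 5 (first significant figure)
Red → 2 (second significant figure)
Grey → 8 (third significant figure)
Black → ×1 multiplier
Red → ±2% tolerance
528 × 1 = 528 Ω
Allowed range: 517.44 Ω to 538.56 Ω.
522 Ω lies inside that range.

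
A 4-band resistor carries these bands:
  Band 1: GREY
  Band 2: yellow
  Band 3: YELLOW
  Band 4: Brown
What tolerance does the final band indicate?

The last band, brown, is the tolerance band.
Brown corresponds to ±1%.

±1%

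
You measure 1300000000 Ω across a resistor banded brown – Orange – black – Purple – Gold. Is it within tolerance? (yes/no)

Brown → 1 (first significant figure)
Orange → 3 (second significant figure)
Black → 0 (third significant figure)
Violet → ×10^7 multiplier
Gold → ±5% tolerance
130 × 10000000 = 1300000000 Ω
Allowed range: 1235000000 Ω to 1365000000 Ω.
1300000000 Ω lies inside that range.

yes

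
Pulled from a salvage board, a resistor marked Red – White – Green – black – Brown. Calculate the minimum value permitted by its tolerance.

292.05 Ω

Red → 2 (first significant figure)
White → 9 (second significant figure)
Green → 5 (third significant figure)
Black → ×1 multiplier
Brown → ±1% tolerance
295 × 1 = 295 Ω
Minimum = 295 × (1 − 1/100) = 292.05 Ω.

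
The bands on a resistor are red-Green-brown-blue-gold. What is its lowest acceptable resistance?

Red → 2 (first significant figure)
Green → 5 (second significant figure)
Brown → 1 (third significant figure)
Blue → ×10^6 multiplier
Gold → ±5% tolerance
251 × 1000000 = 251000000 Ω
Lowest = 251000000 × (1 − 5/100) = 238450000 Ω.

238450000 Ω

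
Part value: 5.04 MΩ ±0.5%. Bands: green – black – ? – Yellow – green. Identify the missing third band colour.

5040000 Ω = 504 × 10^4.
The third band gives digit 4 of the significand, and 4 is yellow.

yellow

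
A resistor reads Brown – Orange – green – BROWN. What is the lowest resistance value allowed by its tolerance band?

Brown → 1 (first significant figure)
Orange → 3 (second significant figure)
Green → ×10^5 multiplier
Brown → ±1% tolerance
13 × 100000 = 1300000 Ω
Lowest = 1300000 × (1 − 1/100) = 1287000 Ω.

1287000 Ω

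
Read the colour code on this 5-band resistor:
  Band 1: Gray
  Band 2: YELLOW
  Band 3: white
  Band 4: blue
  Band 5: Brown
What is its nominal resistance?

849000000 Ω

Grey → 8 (first significant figure)
Yellow → 4 (second significant figure)
White → 9 (third significant figure)
Blue → ×10^6 multiplier
849 × 1000000 = 849000000 Ω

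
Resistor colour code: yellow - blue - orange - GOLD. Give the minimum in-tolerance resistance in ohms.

43700 Ω

Yellow → 4 (first significant figure)
Blue → 6 (second significant figure)
Orange → ×10^3 multiplier
Gold → ±5% tolerance
46 × 1000 = 46000 Ω
Minimum = 46000 × (1 − 5/100) = 43700 Ω.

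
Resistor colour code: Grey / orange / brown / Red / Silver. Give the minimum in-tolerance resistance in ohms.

74790 Ω

Grey → 8 (first significant figure)
Orange → 3 (second significant figure)
Brown → 1 (third significant figure)
Red → ×10^2 multiplier
Silver → ±10% tolerance
831 × 100 = 83100 Ω
Minimum = 83100 × (1 − 10/100) = 74790 Ω.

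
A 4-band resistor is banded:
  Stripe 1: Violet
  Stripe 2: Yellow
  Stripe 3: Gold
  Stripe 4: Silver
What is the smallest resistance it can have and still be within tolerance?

6.66 Ω

Violet → 7 (first significant figure)
Yellow → 4 (second significant figure)
Gold → ×0.1 multiplier
Silver → ±10% tolerance
74 × 0.1 = 7.4 Ω
Smallest = 7.4 × (1 − 10/100) = 6.66 Ω.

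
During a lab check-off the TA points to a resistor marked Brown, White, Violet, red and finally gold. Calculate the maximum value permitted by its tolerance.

Brown → 1 (first significant figure)
White → 9 (second significant figure)
Violet → 7 (third significant figure)
Red → ×10^2 multiplier
Gold → ±5% tolerance
197 × 100 = 19700 Ω
Maximum = 19700 × (1 + 5/100) = 20685 Ω.

20685 Ω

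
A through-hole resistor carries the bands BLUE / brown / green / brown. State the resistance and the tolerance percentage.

Blue → 6 (first significant figure)
Brown → 1 (second significant figure)
Green → ×10^5 multiplier
Brown → ±1% tolerance
61 × 100000 = 6100000 Ω

6100000 Ω ±1%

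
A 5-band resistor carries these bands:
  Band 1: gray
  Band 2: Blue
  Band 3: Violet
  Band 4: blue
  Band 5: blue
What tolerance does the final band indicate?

The last band, blue, is the tolerance band.
Blue corresponds to ±0.25%.

±0.25%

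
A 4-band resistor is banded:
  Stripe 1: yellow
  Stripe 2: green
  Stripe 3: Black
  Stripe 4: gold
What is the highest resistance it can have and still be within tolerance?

47.25 Ω

Yellow → 4 (first significant figure)
Green → 5 (second significant figure)
Black → ×1 multiplier
Gold → ±5% tolerance
45 × 1 = 45 Ω
Highest = 45 × (1 + 5/100) = 47.25 Ω.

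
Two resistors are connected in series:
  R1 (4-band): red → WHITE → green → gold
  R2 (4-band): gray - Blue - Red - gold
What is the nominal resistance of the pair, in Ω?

2908600 Ω

R1: red, white → 29; green ×10^5 → 2900000 Ω.
R2: grey, blue → 86; red ×10^2 → 8600 Ω.
Series: 2900000 + 8600 = 2908600 Ω.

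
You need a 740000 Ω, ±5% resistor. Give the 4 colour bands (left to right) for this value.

violet, yellow, yellow, gold

740000 Ω = 74 × 10^4.
7 → violet
4 → yellow
Multiplier 10^4 → yellow.
±5% tolerance → gold.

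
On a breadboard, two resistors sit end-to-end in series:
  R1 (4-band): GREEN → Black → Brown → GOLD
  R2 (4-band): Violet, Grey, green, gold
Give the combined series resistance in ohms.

7800500 Ω

R1: green, black → 50; brown ×10 → 500 Ω.
R2: violet, grey → 78; green ×10^5 → 7800000 Ω.
Series: 500 + 7800000 = 7800500 Ω.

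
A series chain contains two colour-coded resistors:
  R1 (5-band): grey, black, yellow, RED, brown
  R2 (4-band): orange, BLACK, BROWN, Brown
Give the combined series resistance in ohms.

R1: grey, black, yellow → 804; red ×10^2 → 80400 Ω.
R2: orange, black → 30; brown ×10 → 300 Ω.
Series: 80400 + 300 = 80700 Ω.

80700 Ω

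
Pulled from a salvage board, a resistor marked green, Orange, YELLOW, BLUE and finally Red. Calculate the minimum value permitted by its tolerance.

523320000 Ω

Green → 5 (first significant figure)
Orange → 3 (second significant figure)
Yellow → 4 (third significant figure)
Blue → ×10^6 multiplier
Red → ±2% tolerance
534 × 1000000 = 534000000 Ω
Minimum = 534000000 × (1 − 2/100) = 523320000 Ω.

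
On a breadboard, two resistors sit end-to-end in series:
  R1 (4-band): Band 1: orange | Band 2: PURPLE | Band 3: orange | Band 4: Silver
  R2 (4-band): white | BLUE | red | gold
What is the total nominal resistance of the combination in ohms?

46600 Ω

R1: orange, violet → 37; orange ×10^3 → 37000 Ω.
R2: white, blue → 96; red ×10^2 → 9600 Ω.
Series: 37000 + 9600 = 46600 Ω.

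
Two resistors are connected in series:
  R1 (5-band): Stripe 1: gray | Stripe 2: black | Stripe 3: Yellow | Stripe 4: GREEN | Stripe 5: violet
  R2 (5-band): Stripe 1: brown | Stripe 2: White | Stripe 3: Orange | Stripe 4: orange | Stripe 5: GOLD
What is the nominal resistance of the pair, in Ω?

80593000 Ω

R1: grey, black, yellow → 804; green ×10^5 → 80400000 Ω.
R2: brown, white, orange → 193; orange ×10^3 → 193000 Ω.
Series: 80400000 + 193000 = 80593000 Ω.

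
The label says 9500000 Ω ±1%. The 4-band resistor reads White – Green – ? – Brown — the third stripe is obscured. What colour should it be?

9500000 Ω = 95 × 10^5.
The third band is the multiplier, 10^5, which is green.

green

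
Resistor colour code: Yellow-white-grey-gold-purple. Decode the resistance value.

49.8 Ω

Yellow → 4 (first significant figure)
White → 9 (second significant figure)
Grey → 8 (third significant figure)
Gold → ×0.1 multiplier
498 × 0.1 = 49.8 Ω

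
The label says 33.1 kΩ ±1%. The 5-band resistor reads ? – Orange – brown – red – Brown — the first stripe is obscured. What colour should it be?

orange

33100 Ω = 331 × 10^2.
The first band gives digit 3 of the significand, and 3 is orange.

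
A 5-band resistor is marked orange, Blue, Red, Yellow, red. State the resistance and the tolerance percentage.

Orange → 3 (first significant figure)
Blue → 6 (second significant figure)
Red → 2 (third significant figure)
Yellow → ×10^4 multiplier
Red → ±2% tolerance
362 × 10000 = 3620000 Ω

3620000 Ω ±2%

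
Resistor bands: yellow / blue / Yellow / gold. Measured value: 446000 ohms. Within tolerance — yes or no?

yes

Yellow → 4 (first significant figure)
Blue → 6 (second significant figure)
Yellow → ×10^4 multiplier
Gold → ±5% tolerance
46 × 10000 = 460000 Ω
Allowed range: 437000 Ω to 483000 Ω.
446000 ohms lies inside that range.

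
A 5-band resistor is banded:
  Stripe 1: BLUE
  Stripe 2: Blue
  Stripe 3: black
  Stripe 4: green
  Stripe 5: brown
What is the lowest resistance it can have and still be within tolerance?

Blue → 6 (first significant figure)
Blue → 6 (second significant figure)
Black → 0 (third significant figure)
Green → ×10^5 multiplier
Brown → ±1% tolerance
660 × 100000 = 66000000 Ω
Lowest = 66000000 × (1 − 1/100) = 65340000 Ω.

65340000 Ω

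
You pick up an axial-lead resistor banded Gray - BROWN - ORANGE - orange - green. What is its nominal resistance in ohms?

Grey → 8 (first significant figure)
Brown → 1 (second significant figure)
Orange → 3 (third significant figure)
Orange → ×10^3 multiplier
813 × 1000 = 813000 Ω

813000 Ω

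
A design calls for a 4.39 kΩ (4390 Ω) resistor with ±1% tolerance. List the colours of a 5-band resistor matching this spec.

yellow, orange, white, brown, brown

4390 Ω = 439 × 10^1.
4 → yellow
3 → orange
9 → white
Multiplier 10^1 → brown.
±1% tolerance → brown.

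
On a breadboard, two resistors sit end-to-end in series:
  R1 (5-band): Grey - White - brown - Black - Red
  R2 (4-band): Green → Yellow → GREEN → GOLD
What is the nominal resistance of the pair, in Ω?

5400891 Ω

R1: grey, white, brown → 891; black ×1 → 891 Ω.
R2: green, yellow → 54; green ×10^5 → 5400000 Ω.
Series: 891 + 5400000 = 5400891 Ω.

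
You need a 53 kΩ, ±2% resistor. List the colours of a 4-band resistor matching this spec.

green, orange, orange, red

53000 Ω = 53 × 10^3.
5 → green
3 → orange
Multiplier 10^3 → orange.
±2% tolerance → red.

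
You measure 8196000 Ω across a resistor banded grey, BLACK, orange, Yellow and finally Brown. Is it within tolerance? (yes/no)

no

Grey → 8 (first significant figure)
Black → 0 (second significant figure)
Orange → 3 (third significant figure)
Yellow → ×10^4 multiplier
Brown → ±1% tolerance
803 × 10000 = 8030000 Ω
Allowed range: 7949700 Ω to 8110300 Ω.
8196000 Ω lies outside that range.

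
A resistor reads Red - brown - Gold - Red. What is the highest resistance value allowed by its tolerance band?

2.142 Ω

Red → 2 (first significant figure)
Brown → 1 (second significant figure)
Gold → ×0.1 multiplier
Red → ±2% tolerance
21 × 0.1 = 2.1 Ω
Highest = 2.1 × (1 + 2/100) = 2.142 Ω.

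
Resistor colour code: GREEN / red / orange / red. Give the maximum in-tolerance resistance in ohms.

53040 Ω

Green → 5 (first significant figure)
Red → 2 (second significant figure)
Orange → ×10^3 multiplier
Red → ±2% tolerance
52 × 1000 = 52000 Ω
Maximum = 52000 × (1 + 2/100) = 53040 Ω.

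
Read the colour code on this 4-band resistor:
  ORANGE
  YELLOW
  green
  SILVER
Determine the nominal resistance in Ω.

3400000 Ω

Orange → 3 (first significant figure)
Yellow → 4 (second significant figure)
Green → ×10^5 multiplier
34 × 100000 = 3400000 Ω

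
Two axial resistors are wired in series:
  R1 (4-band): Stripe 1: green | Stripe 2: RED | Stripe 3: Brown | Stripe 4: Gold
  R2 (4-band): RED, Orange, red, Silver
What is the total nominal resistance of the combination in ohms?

R1: green, red → 52; brown ×10 → 520 Ω.
R2: red, orange → 23; red ×10^2 → 2300 Ω.
Series: 520 + 2300 = 2820 Ω.

2820 Ω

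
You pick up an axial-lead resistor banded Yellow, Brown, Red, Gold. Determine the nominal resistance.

4100 Ω

Yellow → 4 (first significant figure)
Brown → 1 (second significant figure)
Red → ×10^2 multiplier
41 × 100 = 4100 Ω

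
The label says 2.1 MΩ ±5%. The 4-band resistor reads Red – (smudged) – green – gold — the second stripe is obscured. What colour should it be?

brown

2100000 Ω = 21 × 10^5.
The second band gives digit 1 of the significand, and 1 is brown.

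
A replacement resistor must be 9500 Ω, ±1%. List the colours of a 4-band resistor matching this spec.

9500 Ω = 95 × 10^2.
9 → white
5 → green
Multiplier 10^2 → red.
±1% tolerance → brown.

white, green, red, brown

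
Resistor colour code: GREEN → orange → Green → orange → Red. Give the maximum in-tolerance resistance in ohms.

Green → 5 (first significant figure)
Orange → 3 (second significant figure)
Green → 5 (third significant figure)
Orange → ×10^3 multiplier
Red → ±2% tolerance
535 × 1000 = 535000 Ω
Maximum = 535000 × (1 + 2/100) = 545700 Ω.

545700 Ω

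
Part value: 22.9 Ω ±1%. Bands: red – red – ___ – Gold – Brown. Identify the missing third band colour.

white

22.9 Ω = 229 × 10^-1.
The third band gives digit 9 of the significand, and 9 is white.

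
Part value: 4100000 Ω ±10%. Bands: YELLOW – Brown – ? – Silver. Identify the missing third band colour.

green

4100000 Ω = 41 × 10^5.
The third band is the multiplier, 10^5, which is green.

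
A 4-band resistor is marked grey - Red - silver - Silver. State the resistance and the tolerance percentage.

0.82 Ω ±10%

Grey → 8 (first significant figure)
Red → 2 (second significant figure)
Silver → ×0.01 multiplier
Silver → ±10% tolerance
82 × 0.01 = 0.82 Ω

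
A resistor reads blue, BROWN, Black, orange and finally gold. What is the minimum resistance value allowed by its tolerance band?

579500 Ω

Blue → 6 (first significant figure)
Brown → 1 (second significant figure)
Black → 0 (third significant figure)
Orange → ×10^3 multiplier
Gold → ±5% tolerance
610 × 1000 = 610000 Ω
Minimum = 610000 × (1 − 5/100) = 579500 Ω.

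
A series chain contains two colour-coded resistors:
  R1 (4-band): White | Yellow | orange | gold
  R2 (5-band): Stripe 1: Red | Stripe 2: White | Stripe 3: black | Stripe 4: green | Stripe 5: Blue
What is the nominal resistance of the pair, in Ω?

R1: white, yellow → 94; orange ×10^3 → 94000 Ω.
R2: red, white, black → 290; green ×10^5 → 29000000 Ω.
Series: 94000 + 29000000 = 29094000 Ω.

29094000 Ω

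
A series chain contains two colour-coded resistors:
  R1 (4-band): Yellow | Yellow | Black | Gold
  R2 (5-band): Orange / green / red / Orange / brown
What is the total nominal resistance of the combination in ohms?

352044 Ω

R1: yellow, yellow → 44; black ×1 → 44 Ω.
R2: orange, green, red → 352; orange ×10^3 → 352000 Ω.
Series: 44 + 352000 = 352044 Ω.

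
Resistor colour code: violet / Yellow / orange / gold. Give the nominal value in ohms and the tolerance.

Violet → 7 (first significant figure)
Yellow → 4 (second significant figure)
Orange → ×10^3 multiplier
Gold → ±5% tolerance
74 × 1000 = 74000 Ω

74000 Ω ±5%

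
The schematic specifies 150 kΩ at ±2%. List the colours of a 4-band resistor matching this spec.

150000 Ω = 15 × 10^4.
1 → brown
5 → green
Multiplier 10^4 → yellow.
±2% tolerance → red.

brown, green, yellow, red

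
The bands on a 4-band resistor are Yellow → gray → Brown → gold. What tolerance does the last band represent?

±5%

The last band, gold, is the tolerance band.
Gold corresponds to ±5%.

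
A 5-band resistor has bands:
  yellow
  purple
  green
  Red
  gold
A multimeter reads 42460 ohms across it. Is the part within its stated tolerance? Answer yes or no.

no

Yellow → 4 (first significant figure)
Violet → 7 (second significant figure)
Green → 5 (third significant figure)
Red → ×10^2 multiplier
Gold → ±5% tolerance
475 × 100 = 47500 Ω
Allowed range: 45125 Ω to 49875 Ω.
42460 ohms lies outside that range.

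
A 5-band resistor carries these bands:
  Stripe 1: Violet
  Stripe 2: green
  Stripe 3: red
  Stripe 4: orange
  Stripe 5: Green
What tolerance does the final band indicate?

±0.5%

The last band, green, is the tolerance band.
Green corresponds to ±0.5%.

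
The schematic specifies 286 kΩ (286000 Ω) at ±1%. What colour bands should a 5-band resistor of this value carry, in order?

286000 Ω = 286 × 10^3.
2 → red
8 → grey
6 → blue
Multiplier 10^3 → orange.
±1% tolerance → brown.

red, grey, blue, orange, brown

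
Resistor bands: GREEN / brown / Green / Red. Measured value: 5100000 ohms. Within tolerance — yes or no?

Green → 5 (first significant figure)
Brown → 1 (second significant figure)
Green → ×10^5 multiplier
Red → ±2% tolerance
51 × 100000 = 5100000 Ω
Allowed range: 4998000 Ω to 5202000 Ω.
5100000 ohms lies inside that range.

yes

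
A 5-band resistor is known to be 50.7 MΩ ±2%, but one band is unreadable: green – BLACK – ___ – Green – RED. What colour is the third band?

violet

50700000 Ω = 507 × 10^5.
The third band gives digit 7 of the significand, and 7 is violet.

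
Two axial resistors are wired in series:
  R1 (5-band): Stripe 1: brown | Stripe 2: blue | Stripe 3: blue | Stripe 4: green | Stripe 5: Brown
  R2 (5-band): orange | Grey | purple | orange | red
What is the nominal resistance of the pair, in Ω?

16987000 Ω

R1: brown, blue, blue → 166; green ×10^5 → 16600000 Ω.
R2: orange, grey, violet → 387; orange ×10^3 → 387000 Ω.
Series: 16600000 + 387000 = 16987000 Ω.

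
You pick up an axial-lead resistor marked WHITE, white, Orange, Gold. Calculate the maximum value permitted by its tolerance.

White → 9 (first significant figure)
White → 9 (second significant figure)
Orange → ×10^3 multiplier
Gold → ±5% tolerance
99 × 1000 = 99000 Ω
Maximum = 99000 × (1 + 5/100) = 103950 Ω.

103950 Ω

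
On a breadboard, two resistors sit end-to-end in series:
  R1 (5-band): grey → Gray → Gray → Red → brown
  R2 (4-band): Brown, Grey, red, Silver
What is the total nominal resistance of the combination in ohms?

90600 Ω

R1: grey, grey, grey → 888; red ×10^2 → 88800 Ω.
R2: brown, grey → 18; red ×10^2 → 1800 Ω.
Series: 88800 + 1800 = 90600 Ω.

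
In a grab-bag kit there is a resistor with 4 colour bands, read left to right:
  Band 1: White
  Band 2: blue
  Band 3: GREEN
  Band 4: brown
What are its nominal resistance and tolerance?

White → 9 (first significant figure)
Blue → 6 (second significant figure)
Green → ×10^5 multiplier
Brown → ±1% tolerance
96 × 100000 = 9600000 Ω

9600000 Ω ±1%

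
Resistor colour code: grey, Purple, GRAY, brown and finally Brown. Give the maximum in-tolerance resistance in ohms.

8867.8 Ω

Grey → 8 (first significant figure)
Violet → 7 (second significant figure)
Grey → 8 (third significant figure)
Brown → ×10 multiplier
Brown → ±1% tolerance
878 × 10 = 8780 Ω
Maximum = 8780 × (1 + 1/100) = 8867.8 Ω.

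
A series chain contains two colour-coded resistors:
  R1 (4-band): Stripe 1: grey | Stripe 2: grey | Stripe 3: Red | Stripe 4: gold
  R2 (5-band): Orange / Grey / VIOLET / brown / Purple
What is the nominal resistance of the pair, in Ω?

12670 Ω

R1: grey, grey → 88; red ×10^2 → 8800 Ω.
R2: orange, grey, violet → 387; brown ×10 → 3870 Ω.
Series: 8800 + 3870 = 12670 Ω.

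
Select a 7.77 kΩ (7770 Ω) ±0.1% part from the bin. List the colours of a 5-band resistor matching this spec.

7770 Ω = 777 × 10^1.
7 → violet
7 → violet
7 → violet
Multiplier 10^1 → brown.
±0.1% tolerance → violet.

violet, violet, violet, brown, violet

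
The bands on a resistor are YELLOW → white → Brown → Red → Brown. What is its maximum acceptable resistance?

49591 Ω

Yellow → 4 (first significant figure)
White → 9 (second significant figure)
Brown → 1 (third significant figure)
Red → ×10^2 multiplier
Brown → ±1% tolerance
491 × 100 = 49100 Ω
Maximum = 49100 × (1 + 1/100) = 49591 Ω.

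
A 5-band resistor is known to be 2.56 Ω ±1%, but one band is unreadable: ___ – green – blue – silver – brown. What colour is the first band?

2.56 Ω = 256 × 10^-2.
The first band gives digit 2 of the significand, and 2 is red.

red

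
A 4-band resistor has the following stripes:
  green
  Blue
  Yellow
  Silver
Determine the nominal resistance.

560000 Ω

Green → 5 (first significant figure)
Blue → 6 (second significant figure)
Yellow → ×10^4 multiplier
56 × 10000 = 560000 Ω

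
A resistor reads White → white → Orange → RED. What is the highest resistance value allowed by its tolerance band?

100980 Ω

White → 9 (first significant figure)
White → 9 (second significant figure)
Orange → ×10^3 multiplier
Red → ±2% tolerance
99 × 1000 = 99000 Ω
Highest = 99000 × (1 + 2/100) = 100980 Ω.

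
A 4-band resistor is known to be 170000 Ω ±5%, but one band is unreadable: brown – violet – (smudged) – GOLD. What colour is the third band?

170000 Ω = 17 × 10^4.
The third band is the multiplier, 10^4, which is yellow.

yellow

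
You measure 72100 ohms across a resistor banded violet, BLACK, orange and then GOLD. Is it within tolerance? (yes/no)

yes

Violet → 7 (first significant figure)
Black → 0 (second significant figure)
Orange → ×10^3 multiplier
Gold → ±5% tolerance
70 × 1000 = 70000 Ω
Allowed range: 66500 Ω to 73500 Ω.
72100 ohms lies inside that range.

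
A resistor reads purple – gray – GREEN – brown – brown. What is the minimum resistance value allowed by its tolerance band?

Violet → 7 (first significant figure)
Grey → 8 (second significant figure)
Green → 5 (third significant figure)
Brown → ×10 multiplier
Brown → ±1% tolerance
785 × 10 = 7850 Ω
Minimum = 7850 × (1 − 1/100) = 7771.5 Ω.

7771.5 Ω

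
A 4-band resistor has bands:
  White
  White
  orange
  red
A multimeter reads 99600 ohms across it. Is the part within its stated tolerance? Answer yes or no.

yes

White → 9 (first significant figure)
White → 9 (second significant figure)
Orange → ×10^3 multiplier
Red → ±2% tolerance
99 × 1000 = 99000 Ω
Allowed range: 97020 Ω to 100980 Ω.
99600 ohms lies inside that range.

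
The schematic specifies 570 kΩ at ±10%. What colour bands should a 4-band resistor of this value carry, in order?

green, violet, yellow, silver

570000 Ω = 57 × 10^4.
5 → green
7 → violet
Multiplier 10^4 → yellow.
±10% tolerance → silver.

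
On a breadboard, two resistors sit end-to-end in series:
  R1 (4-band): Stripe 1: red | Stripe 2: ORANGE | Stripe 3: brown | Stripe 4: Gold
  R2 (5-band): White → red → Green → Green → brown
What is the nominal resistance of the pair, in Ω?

R1: red, orange → 23; brown ×10 → 230 Ω.
R2: white, red, green → 925; green ×10^5 → 92500000 Ω.
Series: 230 + 92500000 = 92500230 Ω.

92500230 Ω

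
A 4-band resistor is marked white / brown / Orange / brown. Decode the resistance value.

White → 9 (first significant figure)
Brown → 1 (second significant figure)
Orange → ×10^3 multiplier
91 × 1000 = 91000 Ω

91000 Ω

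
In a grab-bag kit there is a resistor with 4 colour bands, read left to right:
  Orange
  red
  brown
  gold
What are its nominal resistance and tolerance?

320 Ω ±5%

Orange → 3 (first significant figure)
Red → 2 (second significant figure)
Brown → ×10 multiplier
Gold → ±5% tolerance
32 × 10 = 320 Ω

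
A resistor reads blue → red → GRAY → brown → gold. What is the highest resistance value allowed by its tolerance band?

Blue → 6 (first significant figure)
Red → 2 (second significant figure)
Grey → 8 (third significant figure)
Brown → ×10 multiplier
Gold → ±5% tolerance
628 × 10 = 6280 Ω
Highest = 6280 × (1 + 5/100) = 6594 Ω.

6594 Ω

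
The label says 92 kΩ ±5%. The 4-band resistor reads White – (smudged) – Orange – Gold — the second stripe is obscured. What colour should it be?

red

92000 Ω = 92 × 10^3.
The second band gives digit 2 of the significand, and 2 is red.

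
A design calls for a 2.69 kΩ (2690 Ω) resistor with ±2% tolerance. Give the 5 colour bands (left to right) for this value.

2690 Ω = 269 × 10^1.
2 → red
6 → blue
9 → white
Multiplier 10^1 → brown.
±2% tolerance → red.

red, blue, white, brown, red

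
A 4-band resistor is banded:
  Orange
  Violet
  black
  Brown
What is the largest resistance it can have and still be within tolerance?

37.37 Ω

Orange → 3 (first significant figure)
Violet → 7 (second significant figure)
Black → ×1 multiplier
Brown → ±1% tolerance
37 × 1 = 37 Ω
Largest = 37 × (1 + 1/100) = 37.37 Ω.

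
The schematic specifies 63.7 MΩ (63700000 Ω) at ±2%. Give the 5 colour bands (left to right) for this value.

blue, orange, violet, green, red

63700000 Ω = 637 × 10^5.
6 → blue
3 → orange
7 → violet
Multiplier 10^5 → green.
±2% tolerance → red.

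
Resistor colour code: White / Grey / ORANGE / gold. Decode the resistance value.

98000 Ω

White → 9 (first significant figure)
Grey → 8 (second significant figure)
Orange → ×10^3 multiplier
98 × 1000 = 98000 Ω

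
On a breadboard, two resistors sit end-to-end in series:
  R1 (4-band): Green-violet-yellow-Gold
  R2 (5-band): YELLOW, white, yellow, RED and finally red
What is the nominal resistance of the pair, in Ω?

R1: green, violet → 57; yellow ×10^4 → 570000 Ω.
R2: yellow, white, yellow → 494; red ×10^2 → 49400 Ω.
Series: 570000 + 49400 = 619400 Ω.

619400 Ω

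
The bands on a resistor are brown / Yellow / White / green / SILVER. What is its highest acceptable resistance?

16390000 Ω

Brown → 1 (first significant figure)
Yellow → 4 (second significant figure)
White → 9 (third significant figure)
Green → ×10^5 multiplier
Silver → ±10% tolerance
149 × 100000 = 14900000 Ω
Highest = 14900000 × (1 + 10/100) = 16390000 Ω.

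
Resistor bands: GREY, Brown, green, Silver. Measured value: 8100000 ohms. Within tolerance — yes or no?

yes

Grey → 8 (first significant figure)
Brown → 1 (second significant figure)
Green → ×10^5 multiplier
Silver → ±10% tolerance
81 × 100000 = 8100000 Ω
Allowed range: 7290000 Ω to 8910000 Ω.
8100000 ohms lies inside that range.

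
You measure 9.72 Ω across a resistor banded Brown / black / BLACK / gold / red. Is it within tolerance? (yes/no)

Brown → 1 (first significant figure)
Black → 0 (second significant figure)
Black → 0 (third significant figure)
Gold → ×0.1 multiplier
Red → ±2% tolerance
100 × 0.1 = 10 Ω
Allowed range: 9.8 Ω to 10.2 Ω.
9.72 Ω lies outside that range.

no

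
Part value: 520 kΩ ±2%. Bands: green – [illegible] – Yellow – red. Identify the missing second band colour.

520000 Ω = 52 × 10^4.
The second band gives digit 2 of the significand, and 2 is red.

red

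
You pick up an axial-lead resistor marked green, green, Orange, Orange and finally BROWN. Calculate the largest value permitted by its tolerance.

Green → 5 (first significant figure)
Green → 5 (second significant figure)
Orange → 3 (third significant figure)
Orange → ×10^3 multiplier
Brown → ±1% tolerance
553 × 1000 = 553000 Ω
Largest = 553000 × (1 + 1/100) = 558530 Ω.

558530 Ω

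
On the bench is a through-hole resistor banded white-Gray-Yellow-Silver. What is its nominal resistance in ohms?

980000 Ω

White → 9 (first significant figure)
Grey → 8 (second significant figure)
Yellow → ×10^4 multiplier
98 × 10000 = 980000 Ω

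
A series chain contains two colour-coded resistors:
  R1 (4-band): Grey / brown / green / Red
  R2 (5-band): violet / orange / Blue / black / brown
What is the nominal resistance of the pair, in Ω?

8100736 Ω

R1: grey, brown → 81; green ×10^5 → 8100000 Ω.
R2: violet, orange, blue → 736; black ×1 → 736 Ω.
Series: 8100000 + 736 = 8100736 Ω.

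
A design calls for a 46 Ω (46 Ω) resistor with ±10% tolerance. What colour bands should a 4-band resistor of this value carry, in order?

yellow, blue, black, silver

46 Ω = 46 × 10^0.
4 → yellow
6 → blue
Multiplier 10^0 → black.
±10% tolerance → silver.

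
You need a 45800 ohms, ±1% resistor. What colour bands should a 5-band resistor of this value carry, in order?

45800 Ω = 458 × 10^2.
4 → yellow
5 → green
8 → grey
Multiplier 10^2 → red.
±1% tolerance → brown.

yellow, green, grey, red, brown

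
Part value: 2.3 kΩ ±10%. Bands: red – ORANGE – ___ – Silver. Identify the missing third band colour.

red

2300 Ω = 23 × 10^2.
The third band is the multiplier, 10^2, which is red.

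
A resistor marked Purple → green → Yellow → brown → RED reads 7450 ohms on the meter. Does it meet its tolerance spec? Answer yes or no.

Violet → 7 (first significant figure)
Green → 5 (second significant figure)
Yellow → 4 (third significant figure)
Brown → ×10 multiplier
Red → ±2% tolerance
754 × 10 = 7540 Ω
Allowed range: 7389.2 Ω to 7690.8 Ω.
7450 ohms lies inside that range.

yes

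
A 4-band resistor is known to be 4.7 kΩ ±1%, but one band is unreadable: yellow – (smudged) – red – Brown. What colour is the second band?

4700 Ω = 47 × 10^2.
The second band gives digit 7 of the significand, and 7 is violet.

violet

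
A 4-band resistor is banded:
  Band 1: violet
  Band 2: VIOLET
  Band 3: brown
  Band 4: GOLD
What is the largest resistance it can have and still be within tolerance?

808.5 Ω

Violet → 7 (first significant figure)
Violet → 7 (second significant figure)
Brown → ×10 multiplier
Gold → ±5% tolerance
77 × 10 = 770 Ω
Largest = 770 × (1 + 5/100) = 808.5 Ω.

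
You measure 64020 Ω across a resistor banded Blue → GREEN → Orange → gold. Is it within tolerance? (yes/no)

Blue → 6 (first significant figure)
Green → 5 (second significant figure)
Orange → ×10^3 multiplier
Gold → ±5% tolerance
65 × 1000 = 65000 Ω
Allowed range: 61750 Ω to 68250 Ω.
64020 Ω lies inside that range.

yes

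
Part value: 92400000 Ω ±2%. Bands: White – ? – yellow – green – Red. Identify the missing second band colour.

92400000 Ω = 924 × 10^5.
The second band gives digit 2 of the significand, and 2 is red.

red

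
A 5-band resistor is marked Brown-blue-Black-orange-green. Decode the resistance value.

160000 Ω

Brown → 1 (first significant figure)
Blue → 6 (second significant figure)
Black → 0 (third significant figure)
Orange → ×10^3 multiplier
160 × 1000 = 160000 Ω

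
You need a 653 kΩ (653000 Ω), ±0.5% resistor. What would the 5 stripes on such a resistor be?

653000 Ω = 653 × 10^3.
6 → blue
5 → green
3 → orange
Multiplier 10^3 → orange.
±0.5% tolerance → green.

blue, green, orange, orange, green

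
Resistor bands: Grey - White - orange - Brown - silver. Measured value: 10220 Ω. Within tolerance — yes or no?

no

Grey → 8 (first significant figure)
White → 9 (second significant figure)
Orange → 3 (third significant figure)
Brown → ×10 multiplier
Silver → ±10% tolerance
893 × 10 = 8930 Ω
Allowed range: 8037 Ω to 9823 Ω.
10220 Ω lies outside that range.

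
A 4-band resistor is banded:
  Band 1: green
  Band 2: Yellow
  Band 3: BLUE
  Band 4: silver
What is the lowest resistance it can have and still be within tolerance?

Green → 5 (first significant figure)
Yellow → 4 (second significant figure)
Blue → ×10^6 multiplier
Silver → ±10% tolerance
54 × 1000000 = 54000000 Ω
Lowest = 54000000 × (1 − 10/100) = 48600000 Ω.

48600000 Ω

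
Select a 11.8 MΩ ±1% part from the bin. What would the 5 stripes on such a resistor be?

brown, brown, grey, green, brown

11800000 Ω = 118 × 10^5.
1 → brown
1 → brown
8 → grey
Multiplier 10^5 → green.
±1% tolerance → brown.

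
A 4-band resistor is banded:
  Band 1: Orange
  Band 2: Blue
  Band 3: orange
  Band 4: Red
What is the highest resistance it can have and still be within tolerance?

36720 Ω

Orange → 3 (first significant figure)
Blue → 6 (second significant figure)
Orange → ×10^3 multiplier
Red → ±2% tolerance
36 × 1000 = 36000 Ω
Highest = 36000 × (1 + 2/100) = 36720 Ω.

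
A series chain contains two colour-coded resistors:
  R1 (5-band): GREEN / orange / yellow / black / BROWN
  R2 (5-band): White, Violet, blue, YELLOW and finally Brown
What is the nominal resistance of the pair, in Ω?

9760534 Ω

R1: green, orange, yellow → 534; black ×1 → 534 Ω.
R2: white, violet, blue → 976; yellow ×10^4 → 9760000 Ω.
Series: 534 + 9760000 = 9760534 Ω.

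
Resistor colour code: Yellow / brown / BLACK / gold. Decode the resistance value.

Yellow → 4 (first significant figure)
Brown → 1 (second significant figure)
Black → ×1 multiplier
41 × 1 = 41 Ω

41 Ω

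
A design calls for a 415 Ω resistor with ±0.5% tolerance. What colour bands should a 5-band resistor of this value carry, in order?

yellow, brown, green, black, green

415 Ω = 415 × 10^0.
4 → yellow
1 → brown
5 → green
Multiplier 10^0 → black.
±0.5% tolerance → green.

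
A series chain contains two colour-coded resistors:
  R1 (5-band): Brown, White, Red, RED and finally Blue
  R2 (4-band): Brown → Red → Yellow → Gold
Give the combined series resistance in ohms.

139200 Ω

R1: brown, white, red → 192; red ×10^2 → 19200 Ω.
R2: brown, red → 12; yellow ×10^4 → 120000 Ω.
Series: 19200 + 120000 = 139200 Ω.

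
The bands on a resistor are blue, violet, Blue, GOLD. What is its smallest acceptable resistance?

63650000 Ω

Blue → 6 (first significant figure)
Violet → 7 (second significant figure)
Blue → ×10^6 multiplier
Gold → ±5% tolerance
67 × 1000000 = 67000000 Ω
Smallest = 67000000 × (1 − 5/100) = 63650000 Ω.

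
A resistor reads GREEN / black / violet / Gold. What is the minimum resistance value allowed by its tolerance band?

Green → 5 (first significant figure)
Black → 0 (second significant figure)
Violet → ×10^7 multiplier
Gold → ±5% tolerance
50 × 10000000 = 500000000 Ω
Minimum = 500000000 × (1 − 5/100) = 475000000 Ω.

475000000 Ω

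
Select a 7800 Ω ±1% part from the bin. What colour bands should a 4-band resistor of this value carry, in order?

violet, grey, red, brown

7800 Ω = 78 × 10^2.
7 → violet
8 → grey
Multiplier 10^2 → red.
±1% tolerance → brown.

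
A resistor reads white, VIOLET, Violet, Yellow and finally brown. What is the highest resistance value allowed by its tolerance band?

9867700 Ω

White → 9 (first significant figure)
Violet → 7 (second significant figure)
Violet → 7 (third significant figure)
Yellow → ×10^4 multiplier
Brown → ±1% tolerance
977 × 10000 = 9770000 Ω
Highest = 9770000 × (1 + 1/100) = 9867700 Ω.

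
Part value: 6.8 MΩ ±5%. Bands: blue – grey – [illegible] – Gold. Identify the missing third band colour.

green

6800000 Ω = 68 × 10^5.
The third band is the multiplier, 10^5, which is green.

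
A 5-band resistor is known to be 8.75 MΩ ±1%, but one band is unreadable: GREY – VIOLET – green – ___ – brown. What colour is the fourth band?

8750000 Ω = 875 × 10^4.
The fourth band is the multiplier, 10^4, which is yellow.

yellow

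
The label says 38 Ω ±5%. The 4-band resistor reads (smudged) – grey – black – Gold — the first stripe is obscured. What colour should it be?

38 Ω = 38 × 10^0.
The first band gives digit 3 of the significand, and 3 is orange.

orange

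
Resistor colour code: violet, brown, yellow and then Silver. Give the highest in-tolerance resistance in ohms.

Violet → 7 (first significant figure)
Brown → 1 (second significant figure)
Yellow → ×10^4 multiplier
Silver → ±10% tolerance
71 × 10000 = 710000 Ω
Highest = 710000 × (1 + 10/100) = 781000 Ω.

781000 Ω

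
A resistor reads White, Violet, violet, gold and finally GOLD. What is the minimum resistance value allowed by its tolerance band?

White → 9 (first significant figure)
Violet → 7 (second significant figure)
Violet → 7 (third significant figure)
Gold → ×0.1 multiplier
Gold → ±5% tolerance
977 × 0.1 = 97.7 Ω
Minimum = 97.7 × (1 − 5/100) = 92.815 Ω.

92.815 Ω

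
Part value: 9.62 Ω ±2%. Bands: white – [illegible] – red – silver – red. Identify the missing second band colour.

9.62 Ω = 962 × 10^-2.
The second band gives digit 6 of the significand, and 6 is blue.

blue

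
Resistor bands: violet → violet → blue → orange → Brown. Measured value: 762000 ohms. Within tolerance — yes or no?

no

Violet → 7 (first significant figure)
Violet → 7 (second significant figure)
Blue → 6 (third significant figure)
Orange → ×10^3 multiplier
Brown → ±1% tolerance
776 × 1000 = 776000 Ω
Allowed range: 768240 Ω to 783760 Ω.
762000 ohms lies outside that range.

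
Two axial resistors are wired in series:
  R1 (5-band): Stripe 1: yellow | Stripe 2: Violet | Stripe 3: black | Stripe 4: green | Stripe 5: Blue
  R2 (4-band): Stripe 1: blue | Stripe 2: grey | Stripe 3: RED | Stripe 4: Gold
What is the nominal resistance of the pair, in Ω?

47006800 Ω

R1: yellow, violet, black → 470; green ×10^5 → 47000000 Ω.
R2: blue, grey → 68; red ×10^2 → 6800 Ω.
Series: 47000000 + 6800 = 47006800 Ω.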